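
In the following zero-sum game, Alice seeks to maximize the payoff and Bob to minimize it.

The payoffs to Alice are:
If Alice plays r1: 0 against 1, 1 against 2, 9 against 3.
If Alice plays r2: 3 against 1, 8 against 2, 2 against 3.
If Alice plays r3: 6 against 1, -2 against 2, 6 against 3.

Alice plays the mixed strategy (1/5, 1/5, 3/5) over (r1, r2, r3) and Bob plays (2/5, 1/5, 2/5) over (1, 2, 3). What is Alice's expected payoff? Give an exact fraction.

Against (2/5, 1/5, 2/5), each row's expected payoff is r1: 19/5; r2: 18/5; r3: 22/5.
Taking the (1/5, 1/5, 3/5)-weighted average: (1/5)·(19/5) + (1/5)·(18/5) + (3/5)·(22/5) = 103/25.

103/25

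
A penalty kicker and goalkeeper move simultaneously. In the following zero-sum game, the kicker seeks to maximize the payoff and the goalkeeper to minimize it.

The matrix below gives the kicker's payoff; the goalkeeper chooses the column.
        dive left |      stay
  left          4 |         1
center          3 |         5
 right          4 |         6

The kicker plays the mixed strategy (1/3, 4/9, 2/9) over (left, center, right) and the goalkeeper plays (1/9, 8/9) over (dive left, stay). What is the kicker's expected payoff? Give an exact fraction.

Against (1/9, 8/9), each row's expected payoff is left: 4/3; center: 43/9; right: 52/9.
Taking the (1/3, 4/9, 2/9)-weighted average: (1/3)·(4/3) + (4/9)·(43/9) + (2/9)·(52/9) = 104/27.

104/27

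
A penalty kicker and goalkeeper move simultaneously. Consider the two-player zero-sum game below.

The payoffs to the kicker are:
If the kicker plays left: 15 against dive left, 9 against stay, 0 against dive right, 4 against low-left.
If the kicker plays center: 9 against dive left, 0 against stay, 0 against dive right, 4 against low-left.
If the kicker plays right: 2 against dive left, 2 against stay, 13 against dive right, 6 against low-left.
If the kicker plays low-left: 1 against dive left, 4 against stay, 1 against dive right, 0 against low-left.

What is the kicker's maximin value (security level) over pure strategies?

2

The worst-case payoff for each row is left: 0, center: 0, right: 2, low-left: 0.
The best of these is 2.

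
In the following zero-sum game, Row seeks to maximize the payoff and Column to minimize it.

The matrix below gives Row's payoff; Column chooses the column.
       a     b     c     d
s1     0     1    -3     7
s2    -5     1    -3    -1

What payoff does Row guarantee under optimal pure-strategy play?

Row minima: -3, -5 → Row's maximin is -3.
Column maxima: 0, 1, -3, 7 → Column's minimax is -3.
They coincide at (s1, c), so the value is -3.

-3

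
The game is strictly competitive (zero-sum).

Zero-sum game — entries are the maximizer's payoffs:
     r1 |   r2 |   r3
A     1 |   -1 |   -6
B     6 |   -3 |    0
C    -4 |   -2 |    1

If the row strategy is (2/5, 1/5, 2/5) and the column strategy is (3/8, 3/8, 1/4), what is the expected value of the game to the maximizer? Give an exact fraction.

-47/40

Against (3/8, 3/8, 1/4), each row's expected payoff is A: -3/2; B: 9/8; C: -2.
Taking the (2/5, 1/5, 2/5)-weighted average: (2/5)·(-3/2) + (1/5)·(9/8) + (2/5)·(-2) = -47/40.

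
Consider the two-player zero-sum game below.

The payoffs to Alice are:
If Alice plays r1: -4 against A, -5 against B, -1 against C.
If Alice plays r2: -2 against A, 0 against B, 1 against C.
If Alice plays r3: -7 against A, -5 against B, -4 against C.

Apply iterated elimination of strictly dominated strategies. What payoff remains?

Column C is strictly dominated by A for Bob (-4<-1, -2<1, -7<-4); eliminate C.
Row r1 is strictly dominated by row r2 (-2>-4, 0>-5); eliminate r1.
Column B is strictly dominated by A for Bob (-2<0, -7<-5); eliminate B.
Row r3 is strictly dominated by row r2 (-2>-7); eliminate r3.
Only (r2, A) remains, with payoff -2.

-2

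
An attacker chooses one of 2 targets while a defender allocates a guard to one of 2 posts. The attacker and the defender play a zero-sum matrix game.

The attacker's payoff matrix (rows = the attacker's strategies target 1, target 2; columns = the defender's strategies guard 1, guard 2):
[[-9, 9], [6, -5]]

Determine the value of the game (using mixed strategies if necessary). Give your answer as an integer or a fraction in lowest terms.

9/29

Row minima are -9 and -5, so the attacker's maximin is -5; column maxima are 6 and 9, so the defender's minimax is 6. These differ, so the equilibrium is in mixed strategies.
Let the attacker play target 1 with probability p. The defender is indifferent when −9p + 6(1−p) = 9p − 5(1−p), giving p = 11/29.
Let the defender play guard 1 with probability q. The attacker is indifferent when −9q + 9(1−q) = 6q − 5(1−q), giving q = 14/29.
The value is -9·(14/29) + (9)·(15/29) = 9/29.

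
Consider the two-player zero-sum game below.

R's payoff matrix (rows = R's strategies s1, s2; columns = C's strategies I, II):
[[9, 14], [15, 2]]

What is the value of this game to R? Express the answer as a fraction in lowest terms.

32/3

Row minima are 9 and 2, so R's maximin is 9; column maxima are 15 and 14, so C's minimax is 14. These differ, so the equilibrium is in mixed strategies.
Let R play s1 with probability p. C is indifferent when 9p + 15(1−p) = 14p + 2(1−p), giving p = 13/18.
Let C play I with probability q. R is indifferent when 9q + 14(1−q) = 15q + 2(1−q), giving q = 2/3.
The value is 9·(2/3) + (14)·(1/3) = 32/3.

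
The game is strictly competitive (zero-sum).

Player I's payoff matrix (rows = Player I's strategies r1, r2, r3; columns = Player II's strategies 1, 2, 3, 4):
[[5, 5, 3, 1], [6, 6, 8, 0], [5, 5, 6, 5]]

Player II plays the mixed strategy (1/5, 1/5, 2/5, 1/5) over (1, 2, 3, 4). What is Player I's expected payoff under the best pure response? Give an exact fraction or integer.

28/5

r1: (5)·(1/5) + (5)·(1/5) + (3)·(2/5) + (1)·(1/5) = 17/5.
r2: (6)·(1/5) + (6)·(1/5) + (8)·(2/5) + (0)·(1/5) = 28/5.
r3: (5)·(1/5) + (5)·(1/5) + (6)·(2/5) + (5)·(1/5) = 27/5.
The best pure response is r2 with expected payoff 28/5.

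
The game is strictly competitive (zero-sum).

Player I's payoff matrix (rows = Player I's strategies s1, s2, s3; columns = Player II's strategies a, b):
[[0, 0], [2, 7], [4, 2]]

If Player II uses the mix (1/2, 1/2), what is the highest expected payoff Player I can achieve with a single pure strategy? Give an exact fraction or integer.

s1: (0)·(1/2) + (0)·(1/2) = 0.
s2: (2)·(1/2) + (7)·(1/2) = 9/2.
s3: (4)·(1/2) + (2)·(1/2) = 3.
The best pure response is s2 with expected payoff 9/2.

9/2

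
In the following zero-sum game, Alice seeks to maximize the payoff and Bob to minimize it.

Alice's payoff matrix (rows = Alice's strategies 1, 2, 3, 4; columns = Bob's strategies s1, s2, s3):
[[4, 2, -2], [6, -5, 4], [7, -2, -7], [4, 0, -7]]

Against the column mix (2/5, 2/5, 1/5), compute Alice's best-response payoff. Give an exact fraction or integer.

2

1: (4)·(2/5) + (2)·(2/5) + (-2)·(1/5) = 2.
2: (6)·(2/5) + (-5)·(2/5) + (4)·(1/5) = 6/5.
3: (7)·(2/5) + (-2)·(2/5) + (-7)·(1/5) = 3/5.
4: (4)·(2/5) + (0)·(2/5) + (-7)·(1/5) = 1/5.
The best pure response is 1 with expected payoff 2.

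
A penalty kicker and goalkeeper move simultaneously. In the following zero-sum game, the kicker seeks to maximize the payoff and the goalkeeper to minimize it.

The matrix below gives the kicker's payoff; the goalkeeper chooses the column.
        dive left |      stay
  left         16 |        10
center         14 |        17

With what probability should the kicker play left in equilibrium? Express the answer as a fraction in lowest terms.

Row minima are 10 and 14, so the kicker's maximin is 14; column maxima are 16 and 17, so the goalkeeper's minimax is 16. These differ, so the equilibrium is in mixed strategies.
Let the kicker play left with probability p. The goalkeeper is indifferent when 16p + 14(1−p) = 10p + 17(1−p), giving p = 1/3.

1/3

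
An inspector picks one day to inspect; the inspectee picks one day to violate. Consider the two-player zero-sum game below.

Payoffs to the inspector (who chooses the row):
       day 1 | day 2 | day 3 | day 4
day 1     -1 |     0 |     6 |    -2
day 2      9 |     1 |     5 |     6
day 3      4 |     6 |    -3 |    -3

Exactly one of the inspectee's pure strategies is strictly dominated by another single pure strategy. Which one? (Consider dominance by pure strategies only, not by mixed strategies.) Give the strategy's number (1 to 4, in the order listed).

1

The inspectee prefers columns that give the inspector less. Compare day 1 with day 4: -2 < -1, 6 < 9, -3 < 4.
So day 4 strictly dominates day 1 for the inspectee; day 1 is strictly dominated.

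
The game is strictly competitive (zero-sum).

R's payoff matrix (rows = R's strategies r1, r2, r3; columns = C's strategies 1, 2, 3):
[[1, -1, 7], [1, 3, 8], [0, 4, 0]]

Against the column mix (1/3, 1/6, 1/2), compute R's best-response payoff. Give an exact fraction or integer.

r1: (1)·(1/3) + (-1)·(1/6) + (7)·(1/2) = 11/3.
r2: (1)·(1/3) + (3)·(1/6) + (8)·(1/2) = 29/6.
r3: (0)·(1/3) + (4)·(1/6) + (0)·(1/2) = 2/3.
The best pure response is r2 with expected payoff 29/6.

29/6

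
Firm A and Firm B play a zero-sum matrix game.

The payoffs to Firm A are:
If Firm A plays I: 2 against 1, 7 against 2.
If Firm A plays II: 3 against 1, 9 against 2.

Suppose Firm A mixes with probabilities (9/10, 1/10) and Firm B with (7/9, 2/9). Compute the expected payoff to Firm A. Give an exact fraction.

97/30

Against (7/9, 2/9), each row's expected payoff is I: 28/9; II: 13/3.
Taking the (9/10, 1/10)-weighted average: (9/10)·(28/9) + (1/10)·(13/3) = 97/30.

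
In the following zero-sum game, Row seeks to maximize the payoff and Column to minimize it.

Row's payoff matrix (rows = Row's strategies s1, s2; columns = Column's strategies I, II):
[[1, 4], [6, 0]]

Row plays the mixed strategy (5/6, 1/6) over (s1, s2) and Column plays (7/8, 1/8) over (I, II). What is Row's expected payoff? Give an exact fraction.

97/48

Against (7/8, 1/8), each row's expected payoff is s1: 11/8; s2: 21/4.
Taking the (5/6, 1/6)-weighted average: (5/6)·(11/8) + (1/6)·(21/4) = 97/48.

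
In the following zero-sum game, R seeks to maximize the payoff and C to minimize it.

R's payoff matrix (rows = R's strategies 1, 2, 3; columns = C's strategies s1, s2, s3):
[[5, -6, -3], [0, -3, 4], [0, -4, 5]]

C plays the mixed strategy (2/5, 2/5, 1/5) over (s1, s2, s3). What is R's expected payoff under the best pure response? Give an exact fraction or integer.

1: (5)·(2/5) + (-6)·(2/5) + (-3)·(1/5) = -1.
2: (0)·(2/5) + (-3)·(2/5) + (4)·(1/5) = -2/5.
3: (0)·(2/5) + (-4)·(2/5) + (5)·(1/5) = -3/5.
The best pure response is 2 with expected payoff -2/5.

-2/5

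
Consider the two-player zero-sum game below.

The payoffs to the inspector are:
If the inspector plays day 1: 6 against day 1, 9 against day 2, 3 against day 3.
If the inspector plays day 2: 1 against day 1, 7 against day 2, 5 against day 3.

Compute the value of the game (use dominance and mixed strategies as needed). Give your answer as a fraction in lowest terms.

Column day 2 is strictly dominated by day 1 for the inspectee (it gives the inspector more in every row).
The remaining 2×2 game on (day 1, day 2) × (day 1, day 3) has no saddle point. Let the inspector play day 1 with probability p; indifference gives 6p + (1−p) = 3p + 5(1−p), so p = 4/7.
Similarly the inspectee's optimal q on day 1 is 2/7, and the value is 6·(2/7) + (3)·(5/7) = 27/7.

27/7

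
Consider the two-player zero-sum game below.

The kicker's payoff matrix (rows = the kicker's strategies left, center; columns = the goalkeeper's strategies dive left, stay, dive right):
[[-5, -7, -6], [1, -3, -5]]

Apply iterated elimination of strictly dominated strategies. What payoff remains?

Column dive left is strictly dominated by stay for the goalkeeper (-7<-5, -3<1); eliminate dive left.
Row left is strictly dominated by row center (-3>-7, -5>-6); eliminate left.
Column stay is strictly dominated by dive right for the goalkeeper (-5<-3); eliminate stay.
Only (center, dive right) remains, with payoff -5.

-5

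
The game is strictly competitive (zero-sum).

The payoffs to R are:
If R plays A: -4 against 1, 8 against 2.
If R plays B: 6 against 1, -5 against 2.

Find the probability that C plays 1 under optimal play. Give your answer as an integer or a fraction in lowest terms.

Row minima are -4 and -5, so R's maximin is -4; column maxima are 6 and 8, so C's minimax is 6. These differ, so the equilibrium is in mixed strategies.
Let C play 1 with probability q. R is indifferent when −4q + 8(1−q) = 6q − 5(1−q), giving q = 13/23.

13/23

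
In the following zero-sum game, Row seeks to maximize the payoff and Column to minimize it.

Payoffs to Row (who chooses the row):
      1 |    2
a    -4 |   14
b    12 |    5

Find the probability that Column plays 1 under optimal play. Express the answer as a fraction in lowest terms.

Row minima are -4 and 5, so Row's maximin is 5; column maxima are 12 and 14, so Column's minimax is 12. These differ, so the equilibrium is in mixed strategies.
Let Column play 1 with probability q. Row is indifferent when −4q + 14(1−q) = 12q + 5(1−q), giving q = 9/25.

9/25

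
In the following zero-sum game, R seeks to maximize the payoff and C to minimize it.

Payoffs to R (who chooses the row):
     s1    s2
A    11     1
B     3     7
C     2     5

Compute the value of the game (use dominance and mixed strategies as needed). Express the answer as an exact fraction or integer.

37/7

Row C is strictly dominated by row B, so R never plays it.
The remaining 2×2 game on (A, B) × (s1, s2) has no saddle point. Let R play A with probability p; indifference gives 11p + 3(1−p) = p + 7(1−p), so p = 2/7.
Similarly C's optimal q on s1 is 3/7, and the value is 11·(3/7) + (1)·(4/7) = 37/7.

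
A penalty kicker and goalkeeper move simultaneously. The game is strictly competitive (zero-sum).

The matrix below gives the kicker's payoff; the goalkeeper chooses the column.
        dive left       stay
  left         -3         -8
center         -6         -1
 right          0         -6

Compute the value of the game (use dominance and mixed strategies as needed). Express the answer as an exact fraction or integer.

Row left is strictly dominated by row right, so the kicker never plays it.
The remaining 2×2 game on (center, right) × (dive left, stay) has no saddle point. Let the kicker play center with probability p; indifference gives −6p = −p − 6(1−p), so p = 6/11.
Similarly the goalkeeper's optimal q on dive left is 5/11, and the value is -6·(5/11) + (-1)·(6/11) = -36/11.

-36/11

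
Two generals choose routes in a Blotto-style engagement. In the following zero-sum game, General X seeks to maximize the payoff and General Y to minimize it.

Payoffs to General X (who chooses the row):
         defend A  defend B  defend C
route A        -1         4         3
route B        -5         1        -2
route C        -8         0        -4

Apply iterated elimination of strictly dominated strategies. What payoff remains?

-1

Row route B is strictly dominated by row route A (-1>-5, 4>1, 3>-2); eliminate route B.
Column defend C is strictly dominated by defend A for General Y (-1<3, -8<-4); eliminate defend C.
Column defend B is strictly dominated by defend A for General Y (-1<4, -8<0); eliminate defend B.
Row route C is strictly dominated by row route A (-1>-8); eliminate route C.
Only (route A, defend A) remains, with payoff -1.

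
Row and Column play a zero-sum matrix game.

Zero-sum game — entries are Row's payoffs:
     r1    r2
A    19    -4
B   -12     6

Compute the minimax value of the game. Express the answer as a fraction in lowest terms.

Row minima are -4 and -12, so Row's maximin is -4; column maxima are 19 and 6, so Column's minimax is 6. These differ, so the equilibrium is in mixed strategies.
Let Row play A with probability p. Column is indifferent when 19p − 12(1−p) = −4p + 6(1−p), giving p = 18/41.
Let Column play r1 with probability q. Row is indifferent when 19q − 4(1−q) = −12q + 6(1−q), giving q = 10/41.
The value is 19·(10/41) + (-4)·(31/41) = 66/41.

66/41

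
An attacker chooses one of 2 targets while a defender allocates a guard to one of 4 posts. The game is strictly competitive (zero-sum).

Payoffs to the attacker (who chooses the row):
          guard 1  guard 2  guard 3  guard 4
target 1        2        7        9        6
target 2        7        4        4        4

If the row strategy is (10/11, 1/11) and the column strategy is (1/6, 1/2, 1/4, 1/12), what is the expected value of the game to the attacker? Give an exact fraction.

Against (1/6, 1/2, 1/4, 1/12), each row's expected payoff is target 1: 79/12; target 2: 9/2.
Taking the (10/11, 1/11)-weighted average: (10/11)·(79/12) + (1/11)·(9/2) = 211/33.

211/33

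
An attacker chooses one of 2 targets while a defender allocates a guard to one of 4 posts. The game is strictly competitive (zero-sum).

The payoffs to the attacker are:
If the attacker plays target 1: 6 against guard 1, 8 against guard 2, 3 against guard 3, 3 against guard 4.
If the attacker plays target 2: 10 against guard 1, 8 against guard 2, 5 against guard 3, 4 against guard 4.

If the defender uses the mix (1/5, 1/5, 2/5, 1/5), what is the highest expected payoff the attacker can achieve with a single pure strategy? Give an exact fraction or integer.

target 1: (6)·(1/5) + (8)·(1/5) + (3)·(2/5) + (3)·(1/5) = 23/5.
target 2: (10)·(1/5) + (8)·(1/5) + (5)·(2/5) + (4)·(1/5) = 32/5.
The best pure response is target 2 with expected payoff 32/5.

32/5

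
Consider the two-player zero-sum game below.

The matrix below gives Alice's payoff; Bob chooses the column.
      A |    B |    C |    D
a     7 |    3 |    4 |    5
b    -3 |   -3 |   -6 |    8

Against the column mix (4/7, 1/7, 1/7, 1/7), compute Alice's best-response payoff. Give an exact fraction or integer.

40/7

a: (7)·(4/7) + (3)·(1/7) + (4)·(1/7) + (5)·(1/7) = 40/7.
b: (-3)·(4/7) + (-3)·(1/7) + (-6)·(1/7) + (8)·(1/7) = -13/7.
The best pure response is a with expected payoff 40/7.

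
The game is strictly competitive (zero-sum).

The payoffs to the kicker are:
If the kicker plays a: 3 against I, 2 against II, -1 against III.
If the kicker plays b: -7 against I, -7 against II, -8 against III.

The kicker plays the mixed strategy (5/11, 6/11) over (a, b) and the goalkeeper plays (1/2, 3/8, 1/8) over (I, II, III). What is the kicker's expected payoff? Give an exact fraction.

-257/88

Against (1/2, 3/8, 1/8), each row's expected payoff is a: 17/8; b: -57/8.
Taking the (5/11, 6/11)-weighted average: (5/11)·(17/8) + (6/11)·(-57/8) = -257/88.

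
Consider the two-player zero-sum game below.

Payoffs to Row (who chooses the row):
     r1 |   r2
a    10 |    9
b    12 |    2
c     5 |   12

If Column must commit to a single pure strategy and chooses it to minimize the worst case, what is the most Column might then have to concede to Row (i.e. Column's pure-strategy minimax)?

The worst case (largest entry) in each column is r1: 12, r2: 12.
The best (smallest) of these is 12.

12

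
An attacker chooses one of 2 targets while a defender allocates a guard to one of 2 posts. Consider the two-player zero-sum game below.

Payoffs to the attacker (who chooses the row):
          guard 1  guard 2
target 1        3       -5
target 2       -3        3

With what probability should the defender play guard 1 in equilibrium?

4/7

Row minima are -5 and -3, so the attacker's maximin is -3; column maxima are 3 and 3, so the defender's minimax is 3. These differ, so the equilibrium is in mixed strategies.
Let the defender play guard 1 with probability q. The attacker is indifferent when 3q − 5(1−q) = −3q + 3(1−q), giving q = 4/7.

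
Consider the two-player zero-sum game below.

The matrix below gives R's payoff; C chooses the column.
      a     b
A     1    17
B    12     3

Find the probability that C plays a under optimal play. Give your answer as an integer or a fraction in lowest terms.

14/25

Row minima are 1 and 3, so R's maximin is 3; column maxima are 12 and 17, so C's minimax is 12. These differ, so the equilibrium is in mixed strategies.
Let C play a with probability q. R is indifferent when q + 17(1−q) = 12q + 3(1−q), giving q = 14/25.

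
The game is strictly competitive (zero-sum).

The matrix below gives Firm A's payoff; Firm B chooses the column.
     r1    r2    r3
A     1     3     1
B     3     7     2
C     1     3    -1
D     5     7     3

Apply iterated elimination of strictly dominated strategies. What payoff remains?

Column r2 is strictly dominated by r1 for Firm B (1<3, 3<7, 1<3, 5<7); eliminate r2.
Row C is strictly dominated by row B (3>1, 2>-1); eliminate C.
Row B is strictly dominated by row D (5>3, 3>2); eliminate B.
Row A is strictly dominated by row D (5>1, 3>1); eliminate A.
Column r1 is strictly dominated by r3 for Firm B (3<5); eliminate r1.
Only (D, r3) remains, with payoff 3.

3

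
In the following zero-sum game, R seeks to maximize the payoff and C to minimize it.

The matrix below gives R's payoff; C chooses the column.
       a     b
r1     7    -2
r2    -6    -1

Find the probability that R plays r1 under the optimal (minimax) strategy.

Row minima are -2 and -6, so R's maximin is -2; column maxima are 7 and -1, so C's minimax is -1. These differ, so the equilibrium is in mixed strategies.
Let R play r1 with probability p. C is indifferent when 7p − 6(1−p) = −2p − (1−p), giving p = 5/14.

5/14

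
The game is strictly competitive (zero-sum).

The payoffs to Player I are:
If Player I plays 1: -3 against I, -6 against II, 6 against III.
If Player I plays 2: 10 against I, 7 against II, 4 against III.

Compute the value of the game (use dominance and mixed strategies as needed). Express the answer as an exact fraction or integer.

22/5

Column I is strictly dominated by II for Player II (it gives Player I more in every row).
The remaining 2×2 game on (1, 2) × (II, III) has no saddle point. Let Player I play 1 with probability p; indifference gives −6p + 7(1−p) = 6p + 4(1−p), so p = 1/5.
Similarly Player II's optimal q on II is 2/15, and the value is -6·(2/15) + (6)·(13/15) = 22/5.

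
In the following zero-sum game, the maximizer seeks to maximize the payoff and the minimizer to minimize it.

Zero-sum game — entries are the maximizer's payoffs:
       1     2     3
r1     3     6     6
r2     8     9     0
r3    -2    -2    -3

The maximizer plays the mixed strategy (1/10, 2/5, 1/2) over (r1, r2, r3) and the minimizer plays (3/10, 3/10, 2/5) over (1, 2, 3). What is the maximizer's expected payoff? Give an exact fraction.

Against (3/10, 3/10, 2/5), each row's expected payoff is r1: 51/10; r2: 51/10; r3: -12/5.
Taking the (1/10, 2/5, 1/2)-weighted average: (1/10)·(51/10) + (2/5)·(51/10) + (1/2)·(-12/5) = 27/20.

27/20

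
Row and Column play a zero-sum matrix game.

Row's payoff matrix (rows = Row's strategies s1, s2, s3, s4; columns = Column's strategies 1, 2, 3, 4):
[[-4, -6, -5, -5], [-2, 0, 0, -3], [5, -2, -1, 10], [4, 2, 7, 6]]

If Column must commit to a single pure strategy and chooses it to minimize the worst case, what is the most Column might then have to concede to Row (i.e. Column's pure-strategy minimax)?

The worst case (largest entry) in each column is 1: 5, 2: 2, 3: 7, 4: 10.
The best (smallest) of these is 2.

2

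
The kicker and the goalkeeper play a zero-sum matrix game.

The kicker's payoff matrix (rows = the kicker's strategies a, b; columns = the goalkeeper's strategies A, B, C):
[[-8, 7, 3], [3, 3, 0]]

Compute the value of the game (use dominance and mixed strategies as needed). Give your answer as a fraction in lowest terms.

9/14

Column B is strictly dominated by C for the goalkeeper (it gives the kicker more in every row).
The remaining 2×2 game on (a, b) × (A, C) has no saddle point. Let the kicker play a with probability p; indifference gives −8p + 3(1−p) = 3p, so p = 3/14.
Similarly the goalkeeper's optimal q on A is 3/14, and the value is -8·(3/14) + (3)·(11/14) = 9/14.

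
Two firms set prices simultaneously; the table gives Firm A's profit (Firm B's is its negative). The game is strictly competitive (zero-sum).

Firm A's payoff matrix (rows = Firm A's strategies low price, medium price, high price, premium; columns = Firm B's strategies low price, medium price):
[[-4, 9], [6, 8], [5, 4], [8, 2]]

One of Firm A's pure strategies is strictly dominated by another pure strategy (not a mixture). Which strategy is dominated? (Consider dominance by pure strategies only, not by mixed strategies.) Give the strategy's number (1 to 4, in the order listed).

Compare high price with medium price: 6 > 5, 8 > 4.
So medium price strictly dominates high price for Firm A; high price is strictly dominated.

3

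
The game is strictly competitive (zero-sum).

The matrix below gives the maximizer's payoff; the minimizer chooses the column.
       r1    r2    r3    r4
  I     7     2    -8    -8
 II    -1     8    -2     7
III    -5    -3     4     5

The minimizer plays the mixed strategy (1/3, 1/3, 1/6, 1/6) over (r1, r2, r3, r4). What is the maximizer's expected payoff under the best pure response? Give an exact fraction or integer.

I: (7)·(1/3) + (2)·(1/3) + (-8)·(1/6) + (-8)·(1/6) = 1/3.
II: (-1)·(1/3) + (8)·(1/3) + (-2)·(1/6) + (7)·(1/6) = 19/6.
III: (-5)·(1/3) + (-3)·(1/3) + (4)·(1/6) + (5)·(1/6) = -7/6.
The best pure response is II with expected payoff 19/6.

19/6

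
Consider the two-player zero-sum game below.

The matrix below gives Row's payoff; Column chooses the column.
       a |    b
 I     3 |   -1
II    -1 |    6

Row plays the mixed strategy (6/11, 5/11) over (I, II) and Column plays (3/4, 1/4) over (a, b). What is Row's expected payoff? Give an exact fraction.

Against (3/4, 1/4), each row's expected payoff is I: 2; II: 3/4.
Taking the (6/11, 5/11)-weighted average: (6/11)·(2) + (5/11)·(3/4) = 63/44.

63/44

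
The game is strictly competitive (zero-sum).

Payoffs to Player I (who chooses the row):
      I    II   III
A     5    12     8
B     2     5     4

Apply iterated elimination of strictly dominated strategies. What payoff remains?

Row B is strictly dominated by row A (5>2, 12>5, 8>4); eliminate B.
Column II is strictly dominated by I for Player II (5<12); eliminate II.
Column III is strictly dominated by I for Player II (5<8); eliminate III.
Only (A, I) remains, with payoff 5.

5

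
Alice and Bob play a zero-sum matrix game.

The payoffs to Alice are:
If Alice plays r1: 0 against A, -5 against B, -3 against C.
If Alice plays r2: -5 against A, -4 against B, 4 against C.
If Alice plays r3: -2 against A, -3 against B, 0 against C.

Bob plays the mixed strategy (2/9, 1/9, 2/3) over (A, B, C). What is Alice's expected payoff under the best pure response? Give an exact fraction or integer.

10/9

r1: (0)·(2/9) + (-5)·(1/9) + (-3)·(2/3) = -23/9.
r2: (-5)·(2/9) + (-4)·(1/9) + (4)·(2/3) = 10/9.
r3: (-2)·(2/9) + (-3)·(1/9) + (0)·(2/3) = -7/9.
The best pure response is r2 with expected payoff 10/9.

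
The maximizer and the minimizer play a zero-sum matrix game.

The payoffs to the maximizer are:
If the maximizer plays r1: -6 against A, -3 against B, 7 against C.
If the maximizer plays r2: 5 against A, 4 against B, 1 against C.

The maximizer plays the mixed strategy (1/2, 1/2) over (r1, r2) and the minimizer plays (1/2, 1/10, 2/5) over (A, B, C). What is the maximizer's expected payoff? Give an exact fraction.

Against (1/2, 1/10, 2/5), each row's expected payoff is r1: -1/2; r2: 33/10.
Taking the (1/2, 1/2)-weighted average: (1/2)·(-1/2) + (1/2)·(33/10) = 7/5.

7/5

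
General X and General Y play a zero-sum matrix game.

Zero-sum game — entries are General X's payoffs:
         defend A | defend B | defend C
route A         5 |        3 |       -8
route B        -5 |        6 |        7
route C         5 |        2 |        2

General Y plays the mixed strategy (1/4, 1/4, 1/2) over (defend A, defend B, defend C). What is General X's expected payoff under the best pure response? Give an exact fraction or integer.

route A: (5)·(1/4) + (3)·(1/4) + (-8)·(1/2) = -2.
route B: (-5)·(1/4) + (6)·(1/4) + (7)·(1/2) = 15/4.
route C: (5)·(1/4) + (2)·(1/4) + (2)·(1/2) = 11/4.
The best pure response is route B with expected payoff 15/4.

15/4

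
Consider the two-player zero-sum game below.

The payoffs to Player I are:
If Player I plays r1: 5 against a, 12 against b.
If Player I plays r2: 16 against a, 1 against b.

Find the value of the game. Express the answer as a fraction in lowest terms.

Row minima are 5 and 1, so Player I's maximin is 5; column maxima are 16 and 12, so Player II's minimax is 12. These differ, so the equilibrium is in mixed strategies.
Let Player I play r1 with probability p. Player II is indifferent when 5p + 16(1−p) = 12p + (1−p), giving p = 15/22.
Let Player II play a with probability q. Player I is indifferent when 5q + 12(1−q) = 16q + (1−q), giving q = 1/2.
The value is 5·(1/2) + (12)·(1/2) = 17/2.

17/2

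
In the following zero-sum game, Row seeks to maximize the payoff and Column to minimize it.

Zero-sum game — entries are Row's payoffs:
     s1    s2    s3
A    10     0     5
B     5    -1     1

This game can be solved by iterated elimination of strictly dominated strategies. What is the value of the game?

0

Column s3 is strictly dominated by s2 for Column (0<5, -1<1); eliminate s3.
Row B is strictly dominated by row A (10>5, 0>-1); eliminate B.
Column s1 is strictly dominated by s2 for Column (0<10); eliminate s1.
Only (A, s2) remains, with payoff 0.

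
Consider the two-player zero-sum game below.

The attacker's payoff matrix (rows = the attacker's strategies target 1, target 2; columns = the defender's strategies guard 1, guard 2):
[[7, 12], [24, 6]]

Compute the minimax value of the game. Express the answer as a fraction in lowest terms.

Row minima are 7 and 6, so the attacker's maximin is 7; column maxima are 24 and 12, so the defender's minimax is 12. These differ, so the equilibrium is in mixed strategies.
Let the attacker play target 1 with probability p. The defender is indifferent when 7p + 24(1−p) = 12p + 6(1−p), giving p = 18/23.
Let the defender play guard 1 with probability q. The attacker is indifferent when 7q + 12(1−q) = 24q + 6(1−q), giving q = 6/23.
The value is 7·(6/23) + (12)·(17/23) = 246/23.

246/23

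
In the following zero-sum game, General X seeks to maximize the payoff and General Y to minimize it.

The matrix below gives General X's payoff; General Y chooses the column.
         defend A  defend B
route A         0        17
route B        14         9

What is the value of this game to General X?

Row minima are 0 and 9, so General X's maximin is 9; column maxima are 14 and 17, so General Y's minimax is 14. These differ, so the equilibrium is in mixed strategies.
Let General X play route A with probability p. General Y is indifferent when 14(1−p) = 17p + 9(1−p), giving p = 5/22.
Let General Y play defend A with probability q. General X is indifferent when 17(1−q) = 14q + 9(1−q), giving q = 4/11.
The value is 0·(4/11) + (17)·(7/11) = 119/11.

119/11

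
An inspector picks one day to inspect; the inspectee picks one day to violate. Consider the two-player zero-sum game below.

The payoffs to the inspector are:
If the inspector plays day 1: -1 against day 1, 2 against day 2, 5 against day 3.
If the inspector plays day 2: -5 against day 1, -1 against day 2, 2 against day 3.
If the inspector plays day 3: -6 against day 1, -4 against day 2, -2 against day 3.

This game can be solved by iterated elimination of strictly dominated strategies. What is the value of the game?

Row day 2 is strictly dominated by row day 1 (-1>-5, 2>-1, 5>2); eliminate day 2.
Column day 2 is strictly dominated by day 1 for the inspectee (-1<2, -6<-4); eliminate day 2.
Column day 3 is strictly dominated by day 1 for the inspectee (-1<5, -6<-2); eliminate day 3.
Row day 3 is strictly dominated by row day 1 (-1>-6); eliminate day 3.
Only (day 1, day 1) remains, with payoff -1.

-1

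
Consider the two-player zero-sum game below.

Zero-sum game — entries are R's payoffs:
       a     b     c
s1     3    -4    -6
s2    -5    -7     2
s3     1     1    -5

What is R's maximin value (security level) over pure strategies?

The worst-case payoff for each row is s1: -6, s2: -7, s3: -5.
The best of these is -5.

-5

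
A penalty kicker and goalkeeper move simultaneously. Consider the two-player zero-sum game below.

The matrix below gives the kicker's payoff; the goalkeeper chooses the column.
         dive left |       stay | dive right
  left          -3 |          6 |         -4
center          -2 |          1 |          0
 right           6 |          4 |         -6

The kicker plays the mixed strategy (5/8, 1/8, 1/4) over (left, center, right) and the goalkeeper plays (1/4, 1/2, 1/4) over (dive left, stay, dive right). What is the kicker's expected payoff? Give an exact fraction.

41/32

Against (1/4, 1/2, 1/4), each row's expected payoff is left: 5/4; center: 0; right: 2.
Taking the (5/8, 1/8, 1/4)-weighted average: (5/8)·(5/4) + (1/8)·(0) + (1/4)·(2) = 41/32.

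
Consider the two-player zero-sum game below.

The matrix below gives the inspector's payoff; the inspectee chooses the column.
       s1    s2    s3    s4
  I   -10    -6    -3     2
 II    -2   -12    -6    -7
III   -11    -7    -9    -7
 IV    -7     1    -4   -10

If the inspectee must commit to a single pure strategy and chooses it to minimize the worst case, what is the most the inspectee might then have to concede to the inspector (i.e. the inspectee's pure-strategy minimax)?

-3

The worst case (largest entry) in each column is s1: -2, s2: 1, s3: -3, s4: 2.
The best (smallest) of these is -3.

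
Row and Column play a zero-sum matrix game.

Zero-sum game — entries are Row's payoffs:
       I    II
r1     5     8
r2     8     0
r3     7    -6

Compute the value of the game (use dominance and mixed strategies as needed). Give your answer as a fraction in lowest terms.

64/11

Row r3 is strictly dominated by row r2, so Row never plays it.
The remaining 2×2 game on (r1, r2) × (I, II) has no saddle point. Let Row play r1 with probability p; indifference gives 5p + 8(1−p) = 8p, so p = 8/11.
Similarly Column's optimal q on I is 8/11, and the value is 5·(8/11) + (8)·(3/11) = 64/11.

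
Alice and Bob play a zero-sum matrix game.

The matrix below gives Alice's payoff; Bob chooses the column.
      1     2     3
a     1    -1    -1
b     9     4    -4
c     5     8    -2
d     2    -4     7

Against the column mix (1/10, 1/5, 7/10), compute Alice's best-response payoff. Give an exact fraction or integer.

43/10

a: (1)·(1/10) + (-1)·(1/5) + (-1)·(7/10) = -4/5.
b: (9)·(1/10) + (4)·(1/5) + (-4)·(7/10) = -11/10.
c: (5)·(1/10) + (8)·(1/5) + (-2)·(7/10) = 7/10.
d: (2)·(1/10) + (-4)·(1/5) + (7)·(7/10) = 43/10.
The best pure response is d with expected payoff 43/10.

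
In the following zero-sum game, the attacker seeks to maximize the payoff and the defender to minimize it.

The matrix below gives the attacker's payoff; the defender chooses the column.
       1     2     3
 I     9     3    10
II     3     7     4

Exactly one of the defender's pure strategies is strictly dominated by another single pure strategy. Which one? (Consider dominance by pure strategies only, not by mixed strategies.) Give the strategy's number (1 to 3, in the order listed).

3

The defender prefers columns that give the attacker less. Compare 3 with 1: 9 < 10, 3 < 4.
So 1 strictly dominates 3 for the defender; 3 is strictly dominated.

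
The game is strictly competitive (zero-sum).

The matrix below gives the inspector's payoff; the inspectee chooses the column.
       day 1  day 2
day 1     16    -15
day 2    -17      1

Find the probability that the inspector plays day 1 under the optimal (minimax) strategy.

18/49

Row minima are -15 and -17, so the inspector's maximin is -15; column maxima are 16 and 1, so the inspectee's minimax is 1. These differ, so the equilibrium is in mixed strategies.
Let the inspector play day 1 with probability p. The inspectee is indifferent when 16p − 17(1−p) = −15p + (1−p), giving p = 18/49.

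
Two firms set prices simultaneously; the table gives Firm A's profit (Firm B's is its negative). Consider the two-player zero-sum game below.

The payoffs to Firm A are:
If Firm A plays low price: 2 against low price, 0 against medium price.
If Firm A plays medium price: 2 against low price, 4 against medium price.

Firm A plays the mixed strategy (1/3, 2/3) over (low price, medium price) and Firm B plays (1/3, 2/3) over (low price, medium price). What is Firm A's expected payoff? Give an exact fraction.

22/9

Against (1/3, 2/3), each row's expected payoff is low price: 2/3; medium price: 10/3.
Taking the (1/3, 2/3)-weighted average: (1/3)·(2/3) + (2/3)·(10/3) = 22/9.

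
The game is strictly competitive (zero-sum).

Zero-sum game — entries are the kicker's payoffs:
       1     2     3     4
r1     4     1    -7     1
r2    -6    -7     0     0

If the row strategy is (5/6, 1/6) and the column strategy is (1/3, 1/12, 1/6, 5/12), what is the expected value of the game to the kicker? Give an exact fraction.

1/8

Against (1/3, 1/12, 1/6, 5/12), each row's expected payoff is r1: 2/3; r2: -31/12.
Taking the (5/6, 1/6)-weighted average: (5/6)·(2/3) + (1/6)·(-31/12) = 1/8.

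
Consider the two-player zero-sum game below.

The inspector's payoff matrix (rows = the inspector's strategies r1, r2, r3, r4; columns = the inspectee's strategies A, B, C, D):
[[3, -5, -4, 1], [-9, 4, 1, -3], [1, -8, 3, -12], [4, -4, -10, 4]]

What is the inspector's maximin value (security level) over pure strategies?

The worst-case payoff for each row is r1: -5, r2: -9, r3: -12, r4: -10.
The best of these is -5.

-5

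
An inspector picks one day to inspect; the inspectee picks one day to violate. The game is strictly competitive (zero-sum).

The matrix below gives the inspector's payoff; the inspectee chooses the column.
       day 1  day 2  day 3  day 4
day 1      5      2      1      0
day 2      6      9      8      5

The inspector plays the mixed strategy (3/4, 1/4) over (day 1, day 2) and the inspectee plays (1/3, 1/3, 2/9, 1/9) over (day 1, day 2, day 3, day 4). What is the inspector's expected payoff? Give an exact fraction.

15/4

Against (1/3, 1/3, 2/9, 1/9), each row's expected payoff is day 1: 23/9; day 2: 22/3.
Taking the (3/4, 1/4)-weighted average: (3/4)·(23/9) + (1/4)·(22/3) = 15/4.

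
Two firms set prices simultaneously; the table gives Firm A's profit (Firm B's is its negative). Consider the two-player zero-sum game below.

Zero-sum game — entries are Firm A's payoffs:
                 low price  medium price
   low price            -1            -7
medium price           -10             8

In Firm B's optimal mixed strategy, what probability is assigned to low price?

Row minima are -7 and -10, so Firm A's maximin is -7; column maxima are -1 and 8, so Firm B's minimax is -1. These differ, so the equilibrium is in mixed strategies.
Let Firm B play low price with probability q. Firm A is indifferent when −q − 7(1−q) = −10q + 8(1−q), giving q = 5/8.

5/8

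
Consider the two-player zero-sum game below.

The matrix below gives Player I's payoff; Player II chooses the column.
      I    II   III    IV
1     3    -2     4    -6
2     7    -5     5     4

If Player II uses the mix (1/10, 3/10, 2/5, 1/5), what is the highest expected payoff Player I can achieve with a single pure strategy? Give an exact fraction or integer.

2

1: (3)·(1/10) + (-2)·(3/10) + (4)·(2/5) + (-6)·(1/5) = 1/10.
2: (7)·(1/10) + (-5)·(3/10) + (5)·(2/5) + (4)·(1/5) = 2.
The best pure response is 2 with expected payoff 2.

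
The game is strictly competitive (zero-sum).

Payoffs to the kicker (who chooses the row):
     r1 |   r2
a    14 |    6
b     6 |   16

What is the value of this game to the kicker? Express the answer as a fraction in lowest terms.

Row minima are 6 and 6, so the kicker's maximin is 6; column maxima are 14 and 16, so the goalkeeper's minimax is 14. These differ, so the equilibrium is in mixed strategies.
Let the kicker play a with probability p. The goalkeeper is indifferent when 14p + 6(1−p) = 6p + 16(1−p), giving p = 5/9.
Let the goalkeeper play r1 with probability q. The kicker is indifferent when 14q + 6(1−q) = 6q + 16(1−q), giving q = 5/9.
The value is 14·(5/9) + (6)·(4/9) = 94/9.

94/9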